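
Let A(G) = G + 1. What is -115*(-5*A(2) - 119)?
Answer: 15410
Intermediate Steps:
A(G) = 1 + G
-115*(-5*A(2) - 119) = -115*(-5*(1 + 2) - 119) = -115*(-5*3 - 119) = -115*(-15 - 119) = -115*(-134) = 15410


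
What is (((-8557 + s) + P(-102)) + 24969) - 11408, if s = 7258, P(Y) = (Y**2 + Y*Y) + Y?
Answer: 32968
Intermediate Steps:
P(Y) = Y + 2*Y**2 (P(Y) = (Y**2 + Y**2) + Y = 2*Y**2 + Y = Y + 2*Y**2)
(((-8557 + s) + P(-102)) + 24969) - 11408 = (((-8557 + 7258) - 102*(1 + 2*(-102))) + 24969) - 11408 = ((-1299 - 102*(1 - 204)) + 24969) - 11408 = ((-1299 - 102*(-203)) + 24969) - 11408 = ((-1299 + 20706) + 24969) - 11408 = (19407 + 24969) - 11408 = 44376 - 11408 = 32968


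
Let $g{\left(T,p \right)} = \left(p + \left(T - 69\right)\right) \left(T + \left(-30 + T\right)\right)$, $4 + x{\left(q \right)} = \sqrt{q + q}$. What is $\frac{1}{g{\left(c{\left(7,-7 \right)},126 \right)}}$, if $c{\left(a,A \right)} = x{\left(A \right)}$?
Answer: $- \frac{i}{68 \sqrt{14} + 2042 i} \approx -0.00048223 - 6.0086 \cdot 10^{-5} i$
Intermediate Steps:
$x{\left(q \right)} = -4 + \sqrt{2} \sqrt{q}$ ($x{\left(q \right)} = -4 + \sqrt{q + q} = -4 + \sqrt{2 q} = -4 + \sqrt{2} \sqrt{q}$)
$c{\left(a,A \right)} = -4 + \sqrt{2} \sqrt{A}$
$g{\left(T,p \right)} = \left(-30 + 2 T\right) \left(-69 + T + p\right)$ ($g{\left(T,p \right)} = \left(p + \left(-69 + T\right)\right) \left(-30 + 2 T\right) = \left(-69 + T + p\right) \left(-30 + 2 T\right) = \left(-30 + 2 T\right) \left(-69 + T + p\right)$)
$\frac{1}{g{\left(c{\left(7,-7 \right)},126 \right)}} = \frac{1}{2070 - 168 \left(-4 + \sqrt{2} \sqrt{-7}\right) - 3780 + 2 \left(-4 + \sqrt{2} \sqrt{-7}\right)^{2} + 2 \left(-4 + \sqrt{2} \sqrt{-7}\right) 126} = \frac{1}{2070 - 168 \left(-4 + \sqrt{2} i \sqrt{7}\right) - 3780 + 2 \left(-4 + \sqrt{2} i \sqrt{7}\right)^{2} + 2 \left(-4 + \sqrt{2} i \sqrt{7}\right) 126} = \frac{1}{2070 - 168 \left(-4 + i \sqrt{14}\right) - 3780 + 2 \left(-4 + i \sqrt{14}\right)^{2} + 2 \left(-4 + i \sqrt{14}\right) 126} = \frac{1}{2070 + \left(672 - 168 i \sqrt{14}\right) - 3780 + 2 \left(-4 + i \sqrt{14}\right)^{2} - \left(1008 - 252 i \sqrt{14}\right)} = \frac{1}{-2046 + 2 \left(-4 + i \sqrt{14}\right)^{2} + 84 i \sqrt{14}}$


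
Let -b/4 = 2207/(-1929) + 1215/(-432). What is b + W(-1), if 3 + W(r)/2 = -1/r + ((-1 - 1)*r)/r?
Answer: 60389/7716 ≈ 7.8265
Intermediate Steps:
b = 122117/7716 (b = -4*(2207/(-1929) + 1215/(-432)) = -4*(2207*(-1/1929) + 1215*(-1/432)) = -4*(-2207/1929 - 45/16) = -4*(-122117/30864) = 122117/7716 ≈ 15.826)
W(r) = -10 - 2/r (W(r) = -6 + 2*(-1/r + ((-1 - 1)*r)/r) = -6 + 2*(-1/r + (-2*r)/r) = -6 + 2*(-1/r - 2) = -6 + 2*(-2 - 1/r) = -6 + (-4 - 2/r) = -10 - 2/r)
b + W(-1) = 122117/7716 + (-10 - 2/(-1)) = 122117/7716 + (-10 - 2*(-1)) = 122117/7716 + (-10 + 2) = 122117/7716 - 8 = 60389/7716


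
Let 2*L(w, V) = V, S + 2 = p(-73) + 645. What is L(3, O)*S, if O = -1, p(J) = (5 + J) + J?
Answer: -251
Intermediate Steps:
p(J) = 5 + 2*J
S = 502 (S = -2 + ((5 + 2*(-73)) + 645) = -2 + ((5 - 146) + 645) = -2 + (-141 + 645) = -2 + 504 = 502)
L(w, V) = V/2
L(3, O)*S = ((1/2)*(-1))*502 = -1/2*502 = -251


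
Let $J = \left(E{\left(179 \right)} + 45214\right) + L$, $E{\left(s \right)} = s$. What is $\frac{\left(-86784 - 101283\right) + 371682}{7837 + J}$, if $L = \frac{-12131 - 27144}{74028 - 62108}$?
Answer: $\frac{87547632}{25378493} \approx 3.4497$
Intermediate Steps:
$L = - \frac{7855}{2384}$ ($L = - \frac{39275}{11920} = \left(-39275\right) \frac{1}{11920} = - \frac{7855}{2384} \approx -3.2949$)
$J = \frac{108209057}{2384}$ ($J = \left(179 + 45214\right) - \frac{7855}{2384} = 45393 - \frac{7855}{2384} = \frac{108209057}{2384} \approx 45390.0$)
$\frac{\left(-86784 - 101283\right) + 371682}{7837 + J} = \frac{\left(-86784 - 101283\right) + 371682}{7837 + \frac{108209057}{2384}} = \frac{-188067 + 371682}{\frac{126892465}{2384}} = 183615 \cdot \frac{2384}{126892465} = \frac{87547632}{25378493}$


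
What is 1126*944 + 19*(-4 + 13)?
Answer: 1063115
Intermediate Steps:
1126*944 + 19*(-4 + 13) = 1062944 + 19*9 = 1062944 + 171 = 1063115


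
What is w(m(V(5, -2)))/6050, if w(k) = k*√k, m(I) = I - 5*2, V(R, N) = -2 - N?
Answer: -I*√10/605 ≈ -0.0052269*I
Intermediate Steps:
m(I) = -10 + I (m(I) = I - 10 = -10 + I)
w(k) = k^(3/2)
w(m(V(5, -2)))/6050 = (-10 + (-2 - 1*(-2)))^(3/2)/6050 = (-10 + (-2 + 2))^(3/2)*(1/6050) = (-10 + 0)^(3/2)*(1/6050) = (-10)^(3/2)*(1/6050) = -10*I*√10*(1/6050) = -I*√10/605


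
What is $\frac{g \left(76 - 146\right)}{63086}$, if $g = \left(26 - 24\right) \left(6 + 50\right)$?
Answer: $- \frac{3920}{31543} \approx -0.12427$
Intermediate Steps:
$g = 112$ ($g = 2 \cdot 56 = 112$)
$\frac{g \left(76 - 146\right)}{63086} = \frac{112 \left(76 - 146\right)}{63086} = 112 \left(-70\right) \frac{1}{63086} = \left(-7840\right) \frac{1}{63086} = - \frac{3920}{31543}$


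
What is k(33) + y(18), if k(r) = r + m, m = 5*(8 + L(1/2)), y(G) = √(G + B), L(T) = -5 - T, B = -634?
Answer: 91/2 + 2*I*√154 ≈ 45.5 + 24.819*I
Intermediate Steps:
y(G) = √(-634 + G) (y(G) = √(G - 634) = √(-634 + G))
m = 25/2 (m = 5*(8 + (-5 - 1/2)) = 5*(8 + (-5 - 1*½)) = 5*(8 + (-5 - ½)) = 5*(8 - 11/2) = 5*(5/2) = 25/2 ≈ 12.500)
k(r) = 25/2 + r (k(r) = r + 25/2 = 25/2 + r)
k(33) + y(18) = (25/2 + 33) + √(-634 + 18) = 91/2 + √(-616) = 91/2 + 2*I*√154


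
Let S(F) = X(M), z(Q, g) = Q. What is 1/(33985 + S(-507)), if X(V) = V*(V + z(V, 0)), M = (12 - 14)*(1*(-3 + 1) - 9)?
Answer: 1/34953 ≈ 2.8610e-5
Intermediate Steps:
M = 22 (M = -2*(1*(-2) - 9) = -2*(-2 - 9) = -2*(-11) = 22)
X(V) = 2*V² (X(V) = V*(V + V) = V*(2*V) = 2*V²)
S(F) = 968 (S(F) = 2*22² = 2*484 = 968)
1/(33985 + S(-507)) = 1/(33985 + 968) = 1/34953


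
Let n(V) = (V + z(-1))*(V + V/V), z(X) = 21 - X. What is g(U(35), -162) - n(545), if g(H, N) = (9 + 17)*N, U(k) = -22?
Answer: -313794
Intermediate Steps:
g(H, N) = 26*N
n(V) = (1 + V)*(22 + V) (n(V) = (V + (21 - 1*(-1)))*(V + V/V) = (V + (21 + 1))*(V + 1) = (V + 22)*(1 + V) = (22 + V)*(1 + V) = (1 + V)*(22 + V))
g(U(35), -162) - n(545) = 26*(-162) - (22 + 545² + 23*545) = -4212 - (22 + 297025 + 12535) = -4212 - 1*309582 = -4212 - 309582 = -313794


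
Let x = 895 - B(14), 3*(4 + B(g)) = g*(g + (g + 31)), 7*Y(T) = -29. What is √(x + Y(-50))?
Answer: √273210/21 ≈ 24.890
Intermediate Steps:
Y(T) = -29/7 (Y(T) = (⅐)*(-29) = -29/7)
B(g) = -4 + g*(31 + 2*g)/3 (B(g) = -4 + (g*(g + (g + 31)))/3 = -4 + (g*(g + (31 + g)))/3 = -4 + (g*(31 + 2*g))/3 = -4 + g*(31 + 2*g)/3)
x = 1871/3 (x = 895 - (-4 + (⅔)*14² + (31/3)*14) = 895 - (-4 + (⅔)*196 + 434/3) = 895 - (-4 + 392/3 + 434/3) = 895 - 1*814/3 = 895 - 814/3 = 1871/3 ≈ 623.67)
√(x + Y(-50)) = √(1871/3 - 29/7) = √(13010/21) = √273210/21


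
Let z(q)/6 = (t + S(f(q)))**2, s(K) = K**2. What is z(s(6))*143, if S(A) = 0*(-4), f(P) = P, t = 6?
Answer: 30888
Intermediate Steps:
S(A) = 0
z(q) = 216 (z(q) = 6*(6 + 0)**2 = 6*6**2 = 6*36 = 216)
z(s(6))*143 = 216*143 = 30888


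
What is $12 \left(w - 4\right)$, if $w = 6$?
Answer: $24$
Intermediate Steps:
$12 \left(w - 4\right) = 12 \left(6 - 4\right) = 12 \cdot 2 = 24$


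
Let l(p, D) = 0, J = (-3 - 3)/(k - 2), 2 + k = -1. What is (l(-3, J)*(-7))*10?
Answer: 0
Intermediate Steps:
k = -3 (k = -2 - 1 = -3)
J = 6/5 (J = (-3 - 3)/(-3 - 2) = -6/(-5) = -6*(-⅕) = 6/5 ≈ 1.2000)
(l(-3, J)*(-7))*10 = (0*(-7))*10 = 0*10 = 0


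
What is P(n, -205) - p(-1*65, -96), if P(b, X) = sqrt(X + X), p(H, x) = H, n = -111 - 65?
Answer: 65 + I*sqrt(410) ≈ 65.0 + 20.248*I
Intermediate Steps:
n = -176
P(b, X) = sqrt(2)*sqrt(X) (P(b, X) = sqrt(2*X) = sqrt(2)*sqrt(X))
P(n, -205) - p(-1*65, -96) = sqrt(2)*sqrt(-205) - (-1)*65 = sqrt(2)*(I*sqrt(205)) - 1*(-65) = I*sqrt(410) + 65 = 65 + I*sqrt(410)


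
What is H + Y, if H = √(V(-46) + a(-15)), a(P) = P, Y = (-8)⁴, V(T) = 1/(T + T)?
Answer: 4096 + I*√31763/46 ≈ 4096.0 + 3.8744*I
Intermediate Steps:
V(T) = 1/(2*T)
Y = 4096
H = I*√31763/46 (H = √((½)/(-46) - 15) = √((½)*(-1/46) - 15) = √(-1/92 - 15) = √(-1381/92) = I*√31763/46 ≈ 3.8744*I)
H + Y = I*√31763/46 + 4096 = 4096 + I*√31763/46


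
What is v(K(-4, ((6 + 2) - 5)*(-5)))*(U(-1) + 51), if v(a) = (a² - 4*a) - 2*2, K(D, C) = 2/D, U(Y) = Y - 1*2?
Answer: -84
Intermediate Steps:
U(Y) = -2 + Y (U(Y) = Y - 2 = -2 + Y)
v(a) = -4 + a² - 4*a (v(a) = (a² - 4*a) - 4 = -4 + a² - 4*a)
v(K(-4, ((6 + 2) - 5)*(-5)))*(U(-1) + 51) = (-4 + (2/(-4))² - 8/(-4))*((-2 - 1) + 51) = (-4 + (2*(-¼))² - 8*(-1)/4)*(-3 + 51) = (-4 + (-½)² - 4*(-½))*48 = (-4 + ¼ + 2)*48 = -7/4*48 = -84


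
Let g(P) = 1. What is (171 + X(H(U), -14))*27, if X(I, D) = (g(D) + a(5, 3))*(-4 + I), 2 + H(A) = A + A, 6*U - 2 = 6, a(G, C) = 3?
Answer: 4257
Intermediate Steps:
U = 4/3 (U = ⅓ + (⅙)*6 = ⅓ + 1 = 4/3 ≈ 1.3333)
H(A) = -2 + 2*A (H(A) = -2 + (A + A) = -2 + 2*A)
X(I, D) = -16 + 4*I (X(I, D) = (1 + 3)*(-4 + I) = 4*(-4 + I) = -16 + 4*I)
(171 + X(H(U), -14))*27 = (171 + (-16 + 4*(-2 + 2*(4/3))))*27 = (171 + (-16 + 4*(-2 + 8/3)))*27 = (171 + (-16 + 4*(⅔)))*27 = (171 + (-16 + 8/3))*27 = (171 - 40/3)*27 = (473/3)*27 = 4257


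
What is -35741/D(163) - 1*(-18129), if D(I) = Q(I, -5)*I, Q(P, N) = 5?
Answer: 14739394/815 ≈ 18085.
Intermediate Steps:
D(I) = 5*I
-35741/D(163) - 1*(-18129) = -35741/(5*163) - 1*(-18129) = -35741/815 + 18129 = 14739394/815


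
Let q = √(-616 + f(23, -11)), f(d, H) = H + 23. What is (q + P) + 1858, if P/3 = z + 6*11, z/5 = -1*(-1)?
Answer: 2071 + 2*I*√151 ≈ 2071.0 + 24.576*I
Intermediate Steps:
f(d, H) = 23 + H
z = 5 (z = 5*(-1*(-1)) = 5*1 = 5)
q = 2*I*√151 (q = √(-616 + (23 - 11)) = √(-616 + 12) = √(-604) = 2*I*√151 ≈ 24.576*I)
P = 213 (P = 3*(5 + 6*11) = 3*(5 + 66) = 3*71 = 213)
(q + P) + 1858 = (2*I*√151 + 213) + 1858 = (213 + 2*I*√151) + 1858 = 2071 + 2*I*√151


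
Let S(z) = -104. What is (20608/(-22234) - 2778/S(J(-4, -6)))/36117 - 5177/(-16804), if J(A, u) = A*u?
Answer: 13542412174547/43855624968714 ≈ 0.30880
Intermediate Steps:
(20608/(-22234) - 2778/S(J(-4, -6)))/36117 - 5177/(-16804) = (20608/(-22234) - 2778/(-104))/36117 - 5177/(-16804) = (20608*(-1/22234) - 2778*(-1/104))*(1/36117) - 5177*(-1/16804) = (-10304/11117 + 1389/52)*(1/36117) + 5177/16804 = (14905705/578084)*(1/36117) + 5177/16804 = 14905705/20878659828 + 5177/16804 = 13542412174547/43855624968714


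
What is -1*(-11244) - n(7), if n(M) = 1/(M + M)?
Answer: 157415/14 ≈ 11244.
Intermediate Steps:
n(M) = 1/(2*M)
-1*(-11244) - n(7) = -1*(-11244) - 1/(2*7) = 11244 - 1/(2*7) = 11244 - 1*1/14 = 11244 - 1/14 = 157415/14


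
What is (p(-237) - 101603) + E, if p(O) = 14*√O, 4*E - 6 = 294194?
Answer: -28053 + 14*I*√237 ≈ -28053.0 + 215.53*I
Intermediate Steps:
E = 73550 (E = 3/2 + (¼)*294194 = 3/2 + 147097/2 = 73550)
(p(-237) - 101603) + E = (14*√(-237) - 101603) + 73550 = (14*(I*√237) - 101603) + 73550 = (14*I*√237 - 101603) + 73550 = (-101603 + 14*I*√237) + 73550 = -28053 + 14*I*√237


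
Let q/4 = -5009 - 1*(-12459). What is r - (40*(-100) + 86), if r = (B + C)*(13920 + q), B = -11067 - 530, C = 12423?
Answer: 36116634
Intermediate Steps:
B = -11597
q = 29800 (q = 4*(-5009 - 1*(-12459)) = 4*(-5009 + 12459) = 4*7450 = 29800)
r = 36112720 (r = (-11597 + 12423)*(13920 + 29800) = 826*43720 = 36112720)
r - (40*(-100) + 86) = 36112720 - (40*(-100) + 86) = 36112720 - (-4000 + 86) = 36112720 - 1*(-3914) = 36112720 + 3914 = 36116634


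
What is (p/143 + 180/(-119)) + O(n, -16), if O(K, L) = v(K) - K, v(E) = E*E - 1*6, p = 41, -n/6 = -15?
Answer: 136183207/17017 ≈ 8002.8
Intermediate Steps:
n = 90 (n = -6*(-15) = 90)
v(E) = -6 + E² (v(E) = E² - 6 = -6 + E²)
O(K, L) = -6 + K² - K (O(K, L) = (-6 + K²) - K = -6 + K² - K)
(p/143 + 180/(-119)) + O(n, -16) = (41/143 + 180/(-119)) + (-6 + 90² - 1*90) = (41*(1/143) + 180*(-1/119)) + (-6 + 8100 - 90) = (41/143 - 180/119) + 8004 = -20861/17017 + 8004 = 136183207/17017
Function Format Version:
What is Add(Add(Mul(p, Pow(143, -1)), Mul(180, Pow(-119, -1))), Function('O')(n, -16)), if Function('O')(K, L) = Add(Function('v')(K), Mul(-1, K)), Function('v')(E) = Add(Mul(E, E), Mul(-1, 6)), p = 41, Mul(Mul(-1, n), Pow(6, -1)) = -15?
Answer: Rational(136183207, 17017) ≈ 8002.8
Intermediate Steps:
n = 90 (n = Mul(-6, -15) = 90)
Function('v')(E) = Add(-6, Pow(E, 2)) (Function('v')(E) = Add(Pow(E, 2), -6) = Add(-6, Pow(E, 2)))
Function('O')(K, L) = Add(-6, Pow(K, 2), Mul(-1, K)) (Function('O')(K, L) = Add(Add(-6, Pow(K, 2)), Mul(-1, K)) = Add(-6, Pow(K, 2), Mul(-1, K)))
Add(Add(Mul(p, Pow(143, -1)), Mul(180, Pow(-119, -1))), Function('O')(n, -16)) = Add(Add(Mul(41, Pow(143, -1)), Mul(180, Pow(-119, -1))), Add(-6, Pow(90, 2), Mul(-1, 90))) = Add(Add(Mul(41, Rational(1, 143)), Mul(180, Rational(-1, 119))), Add(-6, 8100, -90)) = Add(Add(Rational(41, 143), Rational(-180, 119)), 8004) = Add(Rational(-20861, 17017), 8004) = Rational(136183207, 17017)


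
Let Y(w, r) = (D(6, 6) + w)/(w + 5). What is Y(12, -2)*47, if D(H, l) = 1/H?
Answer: 3431/102 ≈ 33.637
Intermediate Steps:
Y(w, r) = (1/6 + w)/(5 + w) (Y(w, r) = (1/6 + w)/(w + 5) = (1/6 + w)/(5 + w))
Y(12, -2)*47 = ((1/6 + 12)/(5 + 12))*47 = ((73/6)/17)*47 = ((1/17)*(73/6))*47 = (73/102)*47 = 3431/102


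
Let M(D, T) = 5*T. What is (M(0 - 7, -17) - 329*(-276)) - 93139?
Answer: -2420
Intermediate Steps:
(M(0 - 7, -17) - 329*(-276)) - 93139 = (5*(-17) - 329*(-276)) - 93139 = (-85 + 90804) - 93139 = 90719 - 93139 = -2420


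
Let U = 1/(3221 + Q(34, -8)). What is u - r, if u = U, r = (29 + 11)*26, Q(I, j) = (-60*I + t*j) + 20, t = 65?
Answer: -708239/681 ≈ -1040.0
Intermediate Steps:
Q(I, j) = 20 - 60*I + 65*j (Q(I, j) = (-60*I + 65*j) + 20 = 20 - 60*I + 65*j)
U = 1/681 (U = 1/(3221 + (20 - 60*34 + 65*(-8))) = 1/(3221 + (20 - 2040 - 520)) = 1/(3221 - 2540) = 1/681 ≈ 0.0014684)
r = 1040 (r = 40*26 = 1040)
u = 1/681 ≈ 0.0014684
u - r = 1/681 - 1*1040 = 1/681 - 1040 = -708239/681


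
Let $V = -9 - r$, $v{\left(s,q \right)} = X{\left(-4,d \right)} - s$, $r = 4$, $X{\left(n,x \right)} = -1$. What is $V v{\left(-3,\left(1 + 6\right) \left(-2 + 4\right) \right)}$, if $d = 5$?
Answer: $-26$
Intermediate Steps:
$v{\left(s,q \right)} = -1 - s$
$V = -13$ ($V = -9 - 4 = -13$)
$V v{\left(-3,\left(1 + 6\right) \left(-2 + 4\right) \right)} = - 13 \left(-1 - -3\right) = - 13 \left(-1 + 3\right) = \left(-13\right) 2 = -26$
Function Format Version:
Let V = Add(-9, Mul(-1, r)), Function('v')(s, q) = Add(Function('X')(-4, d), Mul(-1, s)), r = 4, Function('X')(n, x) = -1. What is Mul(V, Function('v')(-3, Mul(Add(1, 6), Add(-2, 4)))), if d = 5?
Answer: -26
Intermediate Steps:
Function('v')(s, q) = Add(-1, Mul(-1, s))
V = -13 (V = Add(-9, Mul(-1, 4)) = Add(-9, -4) = -13)
Mul(V, Function('v')(-3, Mul(Add(1, 6), Add(-2, 4)))) = Mul(-13, Add(-1, Mul(-1, -3))) = Mul(-13, Add(-1, 3)) = Mul(-13, 2) = -26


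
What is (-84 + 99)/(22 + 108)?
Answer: 3/26 ≈ 0.11538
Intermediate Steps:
(-84 + 99)/(22 + 108) = 15/130 = 15*(1/130) = 3/26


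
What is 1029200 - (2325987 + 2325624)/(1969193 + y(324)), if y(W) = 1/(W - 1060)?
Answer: 1491642943986704/1449326047 ≈ 1.0292e+6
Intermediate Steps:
y(W) = 1/(-1060 + W)
1029200 - (2325987 + 2325624)/(1969193 + y(324)) = 1029200 - (2325987 + 2325624)/(1969193 + 1/(-1060 + 324)) = 1029200 - 4651611/(1969193 + 1/(-736)) = 1029200 - 4651611/(1969193 - 1/736) = 1029200 - 4651611/1449326047/736 = 1029200 - 4651611*736/1449326047 = 1029200 - 1*3423585696/1449326047 = 1029200 - 3423585696/1449326047 = 1491642943986704/1449326047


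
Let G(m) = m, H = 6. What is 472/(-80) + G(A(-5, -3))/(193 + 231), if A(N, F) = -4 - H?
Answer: -6279/1060 ≈ -5.9236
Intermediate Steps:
A(N, F) = -10 (A(N, F) = -4 - 1*6 = -4 - 6 = -10)
472/(-80) + G(A(-5, -3))/(193 + 231) = 472/(-80) - 10/(193 + 231) = 472*(-1/80) - 10/424 = -59/10 - 10*1/424 = -59/10 - 5/212 = -6279/1060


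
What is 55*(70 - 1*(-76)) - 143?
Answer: 7887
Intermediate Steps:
55*(70 - 1*(-76)) - 143 = 55*(70 + 76) - 143 = 55*146 - 143 = 8030 - 143 = 7887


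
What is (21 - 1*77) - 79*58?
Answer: -4638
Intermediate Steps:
(21 - 1*77) - 79*58 = (21 - 77) - 4582 = -56 - 4582 = -4638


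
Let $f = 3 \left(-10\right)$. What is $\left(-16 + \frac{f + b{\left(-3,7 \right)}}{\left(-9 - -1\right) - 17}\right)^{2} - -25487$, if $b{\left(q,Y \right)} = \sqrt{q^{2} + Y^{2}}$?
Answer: $\frac{16066333}{625} + \frac{148 \sqrt{58}}{125} \approx 25715.0$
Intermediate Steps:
$f = -30$
$b{\left(q,Y \right)} = \sqrt{Y^{2} + q^{2}}$
$\left(-16 + \frac{f + b{\left(-3,7 \right)}}{\left(-9 - -1\right) - 17}\right)^{2} - -25487 = \left(-16 + \frac{-30 + \sqrt{7^{2} + \left(-3\right)^{2}}}{\left(-9 - -1\right) - 17}\right)^{2} - -25487 = \left(-16 + \frac{-30 + \sqrt{49 + 9}}{\left(-9 + 1\right) - 17}\right)^{2} + 25487 = \left(-16 + \frac{-30 + \sqrt{58}}{-8 - 17}\right)^{2} + 25487 = \left(-16 + \frac{-30 + \sqrt{58}}{-25}\right)^{2} + 25487 = \left(-16 + \left(-30 + \sqrt{58}\right) \left(- \frac{1}{25}\right)\right)^{2} + 25487 = \left(-16 + \left(\frac{6}{5} - \frac{\sqrt{58}}{25}\right)\right)^{2} + 25487 = \left(- \frac{74}{5} - \frac{\sqrt{58}}{25}\right)^{2} + 25487 = 25487 + \left(- \frac{74}{5} - \frac{\sqrt{58}}{25}\right)^{2}$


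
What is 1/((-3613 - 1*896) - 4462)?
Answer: -1/8971 ≈ -0.00011147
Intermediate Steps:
1/((-3613 - 1*896) - 4462) = 1/((-3613 - 896) - 4462) = 1/(-4509 - 4462) = 1/(-8971) = -1/8971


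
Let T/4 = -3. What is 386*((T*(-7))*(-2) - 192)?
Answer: -138960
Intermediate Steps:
T = -12 (T = 4*(-3) = -12)
386*((T*(-7))*(-2) - 192) = 386*(-12*(-7)*(-2) - 192) = 386*(84*(-2) - 192) = 386*(-168 - 192) = 386*(-360) = -138960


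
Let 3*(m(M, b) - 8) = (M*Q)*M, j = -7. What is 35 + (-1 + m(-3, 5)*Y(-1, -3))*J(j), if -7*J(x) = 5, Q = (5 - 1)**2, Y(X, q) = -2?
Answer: 810/7 ≈ 115.71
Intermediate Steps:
Q = 16 (Q = 4**2 = 16)
J(x) = -5/7 (J(x) = -1/7*5 = -5/7)
m(M, b) = 8 + 16*M**2/3 (m(M, b) = 8 + ((M*16)*M)/3 = 8 + ((16*M)*M)/3 = 8 + (16*M**2)/3 = 8 + 16*M**2/3)
35 + (-1 + m(-3, 5)*Y(-1, -3))*J(j) = 35 + (-1 + (8 + (16/3)*(-3)**2)*(-2))*(-5/7) = 35 + (-1 + (8 + (16/3)*9)*(-2))*(-5/7) = 35 + (-1 + (8 + 48)*(-2))*(-5/7) = 35 + (-1 + 56*(-2))*(-5/7) = 35 + (-1 - 112)*(-5/7) = 35 - 113*(-5/7) = 35 + 565/7 = 810/7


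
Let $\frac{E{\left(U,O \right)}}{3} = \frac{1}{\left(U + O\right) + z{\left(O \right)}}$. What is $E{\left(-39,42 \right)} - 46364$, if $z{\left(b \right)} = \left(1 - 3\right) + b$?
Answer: $- \frac{1993649}{43} \approx -46364.0$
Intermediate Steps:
$z{\left(b \right)} = -2 + b$
$E{\left(U,O \right)} = \frac{3}{-2 + U + 2 O}$ ($E{\left(U,O \right)} = \frac{3}{\left(U + O\right) + \left(-2 + O\right)} = \frac{3}{\left(O + U\right) + \left(-2 + O\right)} = \frac{3}{-2 + U + 2 O}$)
$E{\left(-39,42 \right)} - 46364 = \frac{3}{-2 - 39 + 2 \cdot 42} - 46364 = \frac{3}{-2 - 39 + 84} - 46364 = \frac{3}{43} - 46364 = - \frac{1993649}{43}$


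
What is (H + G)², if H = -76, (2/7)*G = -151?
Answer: 1461681/4 ≈ 3.6542e+5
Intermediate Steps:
G = -1057/2 (G = (7/2)*(-151) = -1057/2 ≈ -528.50)
(H + G)² = (-76 - 1057/2)² = (-1209/2)² = 1461681/4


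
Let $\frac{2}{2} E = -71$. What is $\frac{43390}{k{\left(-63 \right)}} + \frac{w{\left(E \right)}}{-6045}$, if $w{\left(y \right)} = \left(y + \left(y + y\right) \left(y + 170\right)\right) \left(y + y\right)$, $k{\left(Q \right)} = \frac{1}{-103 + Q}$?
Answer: $- \frac{43542569618}{6045} \approx -7.2031 \cdot 10^{6}$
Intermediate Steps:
$E = -71$
$w{\left(y \right)} = 2 y \left(y + 2 y \left(170 + y\right)\right)$ ($w{\left(y \right)} = \left(y + 2 y \left(170 + y\right)\right) 2 y = 2 y \left(y + 2 y \left(170 + y\right)\right)$)
$\frac{43390}{k{\left(-63 \right)}} + \frac{w{\left(E \right)}}{-6045} = \frac{43390}{\frac{1}{-103 - 63}} + \frac{\left(-71\right)^{2} \left(682 + 4 \left(-71\right)\right)}{-6045} = \frac{43390}{\frac{1}{-166}} + 5041 \left(682 - 284\right) \left(- \frac{1}{6045}\right) = \frac{43390}{- \frac{1}{166}} + 5041 \cdot 398 \left(- \frac{1}{6045}\right) = 43390 \left(-166\right) + 2006318 \left(- \frac{1}{6045}\right) = -7202740 - \frac{2006318}{6045} = - \frac{43542569618}{6045}$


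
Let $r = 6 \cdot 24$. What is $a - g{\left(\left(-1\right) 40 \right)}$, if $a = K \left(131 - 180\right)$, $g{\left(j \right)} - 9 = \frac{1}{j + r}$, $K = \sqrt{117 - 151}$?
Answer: $- \frac{937}{104} - 49 i \sqrt{34} \approx -9.0096 - 285.72 i$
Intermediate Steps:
$r = 144$
$K = i \sqrt{34}$ ($K = \sqrt{-34} = i \sqrt{34} \approx 5.8309 i$)
$g{\left(j \right)} = 9 + \frac{1}{144 + j}$ ($g{\left(j \right)} = 9 + \frac{1}{j + 144} = 9 + \frac{1}{144 + j}$)
$a = - 49 i \sqrt{34}$ ($a = i \sqrt{34} \left(131 - 180\right) = i \sqrt{34} \left(-49\right) = - 49 i \sqrt{34} \approx - 285.72 i$)
$a - g{\left(\left(-1\right) 40 \right)} = - 49 i \sqrt{34} - \frac{1297 + 9 \left(\left(-1\right) 40\right)}{144 - 40} = - 49 i \sqrt{34} - \frac{1297 + 9 \left(-40\right)}{144 - 40} = - 49 i \sqrt{34} - \frac{1297 - 360}{104} = - 49 i \sqrt{34} - \frac{1}{104} \cdot 937 = - 49 i \sqrt{34} - \frac{937}{104} = - \frac{937}{104} - 49 i \sqrt{34}$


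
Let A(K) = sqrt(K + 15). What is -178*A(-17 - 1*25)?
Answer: -534*I*sqrt(3) ≈ -924.92*I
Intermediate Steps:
A(K) = sqrt(15 + K)
-178*A(-17 - 1*25) = -178*sqrt(15 + (-17 - 1*25)) = -178*sqrt(15 + (-17 - 25)) = -178*sqrt(15 - 42) = -534*I*sqrt(3)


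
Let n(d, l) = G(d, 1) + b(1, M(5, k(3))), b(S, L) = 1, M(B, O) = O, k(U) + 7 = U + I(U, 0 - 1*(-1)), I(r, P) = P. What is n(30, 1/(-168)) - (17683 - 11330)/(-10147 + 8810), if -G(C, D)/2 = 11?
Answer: -21724/1337 ≈ -16.248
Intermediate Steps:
G(C, D) = -22 (G(C, D) = -2*11 = -22)
k(U) = -6 + U (k(U) = -7 + (U + (0 - 1*(-1))) = -7 + (U + (0 + 1)) = -7 + (U + 1) = -7 + (1 + U) = -6 + U)
n(d, l) = -21 (n(d, l) = -22 + 1 = -21)
n(30, 1/(-168)) - (17683 - 11330)/(-10147 + 8810) = -21 - (17683 - 11330)/(-10147 + 8810) = -21 - 6353/(-1337) = -21 - 6353*(-1)/1337 = -21 - 1*(-6353/1337) = -21 + 6353/1337 = -21724/1337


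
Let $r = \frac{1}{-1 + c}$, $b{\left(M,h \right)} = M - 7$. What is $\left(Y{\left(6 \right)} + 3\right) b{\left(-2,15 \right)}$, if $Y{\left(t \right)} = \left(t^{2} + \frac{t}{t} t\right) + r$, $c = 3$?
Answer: $- \frac{819}{2} \approx -409.5$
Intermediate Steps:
$b{\left(M,h \right)} = -7 + M$
$r = \frac{1}{2}$ ($r = \frac{1}{-1 + 3} = \frac{1}{2} \approx 0.5$)
$Y{\left(t \right)} = \frac{1}{2} + t + t^{2}$ ($Y{\left(t \right)} = \left(t^{2} + \frac{t}{t} t\right) + \frac{1}{2} = \left(t^{2} + 1 t\right) + \frac{1}{2} = \left(t^{2} + t\right) + \frac{1}{2} = \left(t + t^{2}\right) + \frac{1}{2} = \frac{1}{2} + t + t^{2}$)
$\left(Y{\left(6 \right)} + 3\right) b{\left(-2,15 \right)} = \left(\left(\frac{1}{2} + 6 + 6^{2}\right) + 3\right) \left(-7 - 2\right) = \left(\left(\frac{1}{2} + 6 + 36\right) + 3\right) \left(-9\right) = \left(\frac{85}{2} + 3\right) \left(-9\right) = \frac{91}{2} \left(-9\right) = - \frac{819}{2}$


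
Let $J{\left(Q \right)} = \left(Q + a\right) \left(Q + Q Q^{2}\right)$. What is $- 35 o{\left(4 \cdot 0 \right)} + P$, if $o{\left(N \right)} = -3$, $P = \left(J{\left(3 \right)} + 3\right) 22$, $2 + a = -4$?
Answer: $-1809$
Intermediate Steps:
$a = -6$ ($a = -2 - 4 = -6$)
$J{\left(Q \right)} = \left(-6 + Q\right) \left(Q + Q^{3}\right)$ ($J{\left(Q \right)} = \left(Q - 6\right) \left(Q + Q Q^{2}\right) = \left(-6 + Q\right) \left(Q + Q^{3}\right)$)
$P = -1914$ ($P = \left(3 \left(-6 + 3 + 3^{3} - 6 \cdot 3^{2}\right) + 3\right) 22 = \left(3 \left(-6 + 3 + 27 - 54\right) + 3\right) 22 = \left(3 \left(-30\right) + 3\right) 22 = \left(-90 + 3\right) 22 = \left(-87\right) 22 = -1914$)
$- 35 o{\left(4 \cdot 0 \right)} + P = \left(-35\right) \left(-3\right) - 1914 = 105 - 1914 = -1809$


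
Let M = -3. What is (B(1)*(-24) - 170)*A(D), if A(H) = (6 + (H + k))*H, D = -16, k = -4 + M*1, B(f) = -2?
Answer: -33184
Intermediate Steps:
k = -7 (k = -4 - 3*1 = -4 - 3 = -7)
A(H) = H*(-1 + H) (A(H) = (6 + (H - 7))*H = (6 + (-7 + H))*H = (-1 + H)*H = H*(-1 + H))
(B(1)*(-24) - 170)*A(D) = (-2*(-24) - 170)*(-16*(-1 - 16)) = (48 - 170)*(-16*(-17)) = -122*272 = -33184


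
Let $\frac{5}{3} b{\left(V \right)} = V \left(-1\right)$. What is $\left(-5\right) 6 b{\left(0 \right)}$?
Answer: $0$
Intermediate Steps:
$b{\left(V \right)} = - \frac{3 V}{5}$ ($b{\left(V \right)} = \frac{3 V \left(-1\right)}{5} = \frac{3 \left(- V\right)}{5} = - \frac{3 V}{5}$)
$\left(-5\right) 6 b{\left(0 \right)} = \left(-5\right) 6 \left(\left(- \frac{3}{5}\right) 0\right) = \left(-30\right) 0 = 0$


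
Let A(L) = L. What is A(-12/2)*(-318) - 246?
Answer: 1662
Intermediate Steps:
A(-12/2)*(-318) - 246 = -12/2*(-318) - 246 = -12*1/2*(-318) - 246 = -6*(-318) - 246 = 1908 - 246 = 1662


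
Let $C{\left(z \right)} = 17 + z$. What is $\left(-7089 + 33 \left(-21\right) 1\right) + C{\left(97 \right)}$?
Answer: $-7668$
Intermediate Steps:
$\left(-7089 + 33 \left(-21\right) 1\right) + C{\left(97 \right)} = \left(-7089 + 33 \left(-21\right) 1\right) + \left(17 + 97\right) = \left(-7089 - 693\right) + 114 = -7782 + 114 = -7668$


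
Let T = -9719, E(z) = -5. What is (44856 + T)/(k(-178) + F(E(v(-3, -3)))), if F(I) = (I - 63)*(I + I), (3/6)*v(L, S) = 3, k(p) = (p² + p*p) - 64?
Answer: 35137/63984 ≈ 0.54915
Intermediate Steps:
k(p) = -64 + 2*p² (k(p) = (p² + p²) - 64 = 2*p² - 64 = -64 + 2*p²)
v(L, S) = 6 (v(L, S) = 2*3 = 6)
F(I) = 2*I*(-63 + I) (F(I) = (-63 + I)*(2*I) = 2*I*(-63 + I))
(44856 + T)/(k(-178) + F(E(v(-3, -3)))) = (44856 - 9719)/((-64 + 2*(-178)²) + 2*(-5)*(-63 - 5)) = 35137/((-64 + 2*31684) + 2*(-5)*(-68)) = 35137/((-64 + 63368) + 680) = 35137/(63304 + 680) = 35137/63984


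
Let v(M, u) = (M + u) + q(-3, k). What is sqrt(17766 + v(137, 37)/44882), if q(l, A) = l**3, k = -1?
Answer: sqrt(35787729051438)/44882 ≈ 133.29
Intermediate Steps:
v(M, u) = -27 + M + u (v(M, u) = (M + u) + (-3)**3 = (M + u) - 27 = -27 + M + u)
sqrt(17766 + v(137, 37)/44882) = sqrt(17766 + (-27 + 137 + 37)/44882) = sqrt(17766 + 147*(1/44882)) = sqrt(17766 + 147/44882) = sqrt(797373759/44882) = sqrt(35787729051438)/44882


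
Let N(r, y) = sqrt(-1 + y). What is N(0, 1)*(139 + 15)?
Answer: 0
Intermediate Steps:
N(0, 1)*(139 + 15) = sqrt(-1 + 1)*(139 + 15) = sqrt(0)*154 = 0*154 = 0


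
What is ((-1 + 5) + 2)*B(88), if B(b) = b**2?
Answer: 46464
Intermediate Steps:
((-1 + 5) + 2)*B(88) = ((-1 + 5) + 2)*88**2 = (4 + 2)*7744 = 6*7744 = 46464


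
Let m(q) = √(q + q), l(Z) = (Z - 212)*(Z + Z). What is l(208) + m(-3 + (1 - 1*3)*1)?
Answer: -1664 + I*√10 ≈ -1664.0 + 3.1623*I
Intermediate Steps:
l(Z) = 2*Z*(-212 + Z) (l(Z) = (-212 + Z)*(2*Z) = 2*Z*(-212 + Z))
m(q) = √2*√q (m(q) = √(2*q) = √2*√q)
l(208) + m(-3 + (1 - 1*3)*1) = 2*208*(-212 + 208) + √2*√(-3 + (1 - 1*3)*1) = 2*208*(-4) + √2*√(-3 + (1 - 3)*1) = -1664 + √2*√(-3 - 2*1) = -1664 + √2*√(-3 - 2) = -1664 + √2*√(-5) = -1664 + √2*(I*√5) = -1664 + I*√10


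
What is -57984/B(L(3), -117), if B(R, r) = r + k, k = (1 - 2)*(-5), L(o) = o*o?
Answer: 3624/7 ≈ 517.71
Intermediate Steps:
L(o) = o²
k = 5 (k = -1*(-5) = 5)
B(R, r) = 5 + r (B(R, r) = r + 5 = 5 + r)
-57984/B(L(3), -117) = -57984/(5 - 117) = -57984/(-112) = -57984*(-1/112) = 3624/7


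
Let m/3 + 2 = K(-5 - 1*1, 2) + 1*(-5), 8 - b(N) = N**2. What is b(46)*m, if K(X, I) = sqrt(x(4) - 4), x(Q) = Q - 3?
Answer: 44268 - 6324*I*sqrt(3) ≈ 44268.0 - 10953.0*I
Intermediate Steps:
x(Q) = -3 + Q
b(N) = 8 - N**2
K(X, I) = I*sqrt(3) (K(X, I) = sqrt((-3 + 4) - 4) = sqrt(1 - 4) = sqrt(-3) = I*sqrt(3))
m = -21 + 3*I*sqrt(3) (m = -6 + 3*(I*sqrt(3) + 1*(-5)) = -6 + 3*(I*sqrt(3) - 5) = -6 + 3*(-5 + I*sqrt(3)) = -6 + (-15 + 3*I*sqrt(3)) = -21 + 3*I*sqrt(3) ≈ -21.0 + 5.1962*I)
b(46)*m = (8 - 1*46**2)*(-21 + 3*I*sqrt(3)) = (8 - 1*2116)*(-21 + 3*I*sqrt(3)) = (8 - 2116)*(-21 + 3*I*sqrt(3)) = -2108*(-21 + 3*I*sqrt(3)) = 44268 - 6324*I*sqrt(3)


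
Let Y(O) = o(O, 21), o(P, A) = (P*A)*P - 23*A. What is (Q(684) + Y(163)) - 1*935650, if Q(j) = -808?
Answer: -378992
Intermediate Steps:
o(P, A) = -23*A + A*P² (o(P, A) = (A*P)*P - 23*A = A*P² - 23*A = -23*A + A*P²)
Y(O) = -483 + 21*O² (Y(O) = 21*(-23 + O²) = -483 + 21*O²)
(Q(684) + Y(163)) - 1*935650 = (-808 + (-483 + 21*163²)) - 1*935650 = (-808 + (-483 + 21*26569)) - 935650 = (-808 + (-483 + 557949)) - 935650 = (-808 + 557466) - 935650 = 556658 - 935650 = -378992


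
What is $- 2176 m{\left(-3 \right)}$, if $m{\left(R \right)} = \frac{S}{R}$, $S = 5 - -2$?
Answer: $\frac{15232}{3} \approx 5077.3$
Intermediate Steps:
$S = 7$ ($S = 5 + 2 = 7$)
$m{\left(R \right)} = \frac{7}{R}$
$- 2176 m{\left(-3 \right)} = - 2176 \frac{7}{-3} = - 2176 \cdot 7 \left(- \frac{1}{3}\right) = \left(-2176\right) \left(- \frac{7}{3}\right) = \frac{15232}{3}$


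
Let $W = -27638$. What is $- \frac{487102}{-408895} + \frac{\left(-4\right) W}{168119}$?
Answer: $\frac{127095261178}{68743018505} \approx 1.8488$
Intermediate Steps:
$- \frac{487102}{-408895} + \frac{\left(-4\right) W}{168119} = - \frac{487102}{-408895} + \frac{\left(-4\right) \left(-27638\right)}{168119} = \left(-487102\right) \left(- \frac{1}{408895}\right) + 110552 \cdot \frac{1}{168119} = \frac{487102}{408895} + \frac{110552}{168119} = \frac{127095261178}{68743018505}$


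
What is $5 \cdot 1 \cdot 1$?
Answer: $5$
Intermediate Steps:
$5 \cdot 1 \cdot 1 = 5 \cdot 1 = 5$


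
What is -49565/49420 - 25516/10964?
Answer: -90221569/27092044 ≈ -3.3302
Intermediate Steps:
-49565/49420 - 25516/10964 = -49565*1/49420 - 25516*1/10964 = -9913/9884 - 6379/2741 = -90221569/27092044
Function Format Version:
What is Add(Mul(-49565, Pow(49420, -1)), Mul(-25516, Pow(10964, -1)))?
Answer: Rational(-90221569, 27092044) ≈ -3.3302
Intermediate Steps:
Add(Mul(-49565, Pow(49420, -1)), Mul(-25516, Pow(10964, -1))) = Add(Mul(-49565, Rational(1, 49420)), Mul(-25516, Rational(1, 10964))) = Add(Rational(-9913, 9884), Rational(-6379, 2741)) = Rational(-90221569, 27092044)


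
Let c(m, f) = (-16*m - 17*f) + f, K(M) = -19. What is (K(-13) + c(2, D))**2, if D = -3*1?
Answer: 9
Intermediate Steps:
D = -3
c(m, f) = -16*f - 16*m (c(m, f) = (-17*f - 16*m) + f = -16*f - 16*m)
(K(-13) + c(2, D))**2 = (-19 + (-16*(-3) - 16*2))**2 = (-19 + (48 - 32))**2 = (-19 + 16)**2 = (-3)**2 = 9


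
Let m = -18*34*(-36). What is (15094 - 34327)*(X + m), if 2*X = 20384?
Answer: -619764192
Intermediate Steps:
X = 10192 (X = (1/2)*20384 = 10192)
m = 22032 (m = -612*(-36) = 22032)
(15094 - 34327)*(X + m) = (15094 - 34327)*(10192 + 22032) = -19233*32224 = -619764192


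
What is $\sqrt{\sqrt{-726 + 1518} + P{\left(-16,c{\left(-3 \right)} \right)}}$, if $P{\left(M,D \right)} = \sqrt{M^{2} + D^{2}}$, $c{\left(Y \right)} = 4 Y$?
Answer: $\sqrt{20 + 6 \sqrt{22}} \approx 6.9385$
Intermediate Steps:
$P{\left(M,D \right)} = \sqrt{D^{2} + M^{2}}$
$\sqrt{\sqrt{-726 + 1518} + P{\left(-16,c{\left(-3 \right)} \right)}} = \sqrt{\sqrt{-726 + 1518} + \sqrt{\left(4 \left(-3\right)\right)^{2} + \left(-16\right)^{2}}} = \sqrt{\sqrt{792} + \sqrt{\left(-12\right)^{2} + 256}} = \sqrt{6 \sqrt{22} + \sqrt{144 + 256}} = \sqrt{6 \sqrt{22} + \sqrt{400}} = \sqrt{6 \sqrt{22} + 20} = \sqrt{20 + 6 \sqrt{22}}$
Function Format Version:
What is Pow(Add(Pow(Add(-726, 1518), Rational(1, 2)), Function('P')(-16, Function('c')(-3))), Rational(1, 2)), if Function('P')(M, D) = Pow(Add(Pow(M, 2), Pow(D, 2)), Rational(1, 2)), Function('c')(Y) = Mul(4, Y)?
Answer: Pow(Add(20, Mul(6, Pow(22, Rational(1, 2)))), Rational(1, 2)) ≈ 6.9385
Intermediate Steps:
Function('P')(M, D) = Pow(Add(Pow(D, 2), Pow(M, 2)), Rational(1, 2))
Pow(Add(Pow(Add(-726, 1518), Rational(1, 2)), Function('P')(-16, Function('c')(-3))), Rational(1, 2)) = Pow(Add(Pow(Add(-726, 1518), Rational(1, 2)), Pow(Add(Pow(Mul(4, -3), 2), Pow(-16, 2)), Rational(1, 2))), Rational(1, 2)) = Pow(Add(Pow(792, Rational(1, 2)), Pow(Add(Pow(-12, 2), 256), Rational(1, 2))), Rational(1, 2)) = Pow(Add(Mul(6, Pow(22, Rational(1, 2))), Pow(Add(144, 256), Rational(1, 2))), Rational(1, 2)) = Pow(Add(Mul(6, Pow(22, Rational(1, 2))), Pow(400, Rational(1, 2))), Rational(1, 2)) = Pow(Add(Mul(6, Pow(22, Rational(1, 2))), 20), Rational(1, 2)) = Pow(Add(20, Mul(6, Pow(22, Rational(1, 2)))), Rational(1, 2))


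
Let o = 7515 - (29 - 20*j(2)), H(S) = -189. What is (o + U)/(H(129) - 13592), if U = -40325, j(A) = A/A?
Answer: 32819/13781 ≈ 2.3815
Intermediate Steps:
j(A) = 1
o = 7506 (o = 7515 - (29 - 20*1) = 7515 - (29 - 20) = 7515 - 1*9 = 7515 - 9 = 7506)
(o + U)/(H(129) - 13592) = (7506 - 40325)/(-189 - 13592) = -32819/(-13781) = -32819*(-1/13781) = 32819/13781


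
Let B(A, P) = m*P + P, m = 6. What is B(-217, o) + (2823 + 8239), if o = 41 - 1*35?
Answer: 11104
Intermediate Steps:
o = 6 (o = 41 - 35 = 6)
B(A, P) = 7*P (B(A, P) = 6*P + P = 7*P)
B(-217, o) + (2823 + 8239) = 7*6 + (2823 + 8239) = 42 + 11062 = 11104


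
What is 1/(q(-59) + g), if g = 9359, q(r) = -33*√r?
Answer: 9359/87655132 + 33*I*√59/87655132 ≈ 0.00010677 + 2.8918e-6*I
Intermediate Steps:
1/(q(-59) + g) = 1/(-33*I*√59 + 9359) = 1/(9359 - 33*I*√59)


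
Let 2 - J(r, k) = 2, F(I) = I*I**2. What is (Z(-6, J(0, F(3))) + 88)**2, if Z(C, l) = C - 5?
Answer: 5929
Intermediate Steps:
F(I) = I**3
J(r, k) = 0 (J(r, k) = 2 - 1*2 = 2 - 2 = 0)
Z(C, l) = -5 + C
(Z(-6, J(0, F(3))) + 88)**2 = ((-5 - 6) + 88)**2 = (-11 + 88)**2 = 77**2 = 5929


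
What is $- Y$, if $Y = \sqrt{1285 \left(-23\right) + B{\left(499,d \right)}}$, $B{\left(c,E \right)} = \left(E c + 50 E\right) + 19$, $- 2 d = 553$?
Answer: $- \frac{i \sqrt{725338}}{2} \approx - 425.83 i$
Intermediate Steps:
$d = - \frac{553}{2}$ ($d = \left(- \frac{1}{2}\right) 553 = - \frac{553}{2} \approx -276.5$)
$B{\left(c,E \right)} = 19 + 50 E + E c$ ($B{\left(c,E \right)} = \left(50 E + E c\right) + 19 = 19 + 50 E + E c$)
$Y = \frac{i \sqrt{725338}}{2}$ ($Y = \sqrt{1285 \left(-23\right) + \left(19 + 50 \left(- \frac{553}{2}\right) - \frac{275947}{2}\right)} = \sqrt{-29555 - \frac{303559}{2}} = \sqrt{- \frac{362669}{2}} = \frac{i \sqrt{725338}}{2} \approx 425.83 i$)
$- Y = - \frac{i \sqrt{725338}}{2}$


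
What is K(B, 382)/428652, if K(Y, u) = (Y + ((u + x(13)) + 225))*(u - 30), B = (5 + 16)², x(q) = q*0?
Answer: 92224/107163 ≈ 0.86060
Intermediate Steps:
x(q) = 0
B = 441 (B = 21² = 441)
K(Y, u) = (-30 + u)*(225 + Y + u) (K(Y, u) = (Y + ((u + 0) + 225))*(u - 30) = (Y + (u + 225))*(-30 + u) = (Y + (225 + u))*(-30 + u) = (225 + Y + u)*(-30 + u) = (-30 + u)*(225 + Y + u))
K(B, 382)/428652 = (-6750 + 382² - 30*441 + 195*382 + 441*382)/428652 = (-6750 + 145924 - 13230 + 74490 + 168462)*(1/428652) = 368896*(1/428652) = 92224/107163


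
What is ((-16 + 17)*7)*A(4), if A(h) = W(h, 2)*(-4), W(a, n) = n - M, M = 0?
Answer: -56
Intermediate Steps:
W(a, n) = n (W(a, n) = n - 1*0 = n + 0 = n)
A(h) = -8 (A(h) = 2*(-4) = -8)
((-16 + 17)*7)*A(4) = ((-16 + 17)*7)*(-8) = (1*7)*(-8) = 7*(-8) = -56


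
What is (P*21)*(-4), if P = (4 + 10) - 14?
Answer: 0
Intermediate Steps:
P = 0 (P = 14 - 14 = 0)
(P*21)*(-4) = (0*21)*(-4) = 0*(-4) = 0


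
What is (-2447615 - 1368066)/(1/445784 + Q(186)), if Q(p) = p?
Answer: -1700969538904/82915825 ≈ -20514.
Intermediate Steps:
(-2447615 - 1368066)/(1/445784 + Q(186)) = (-2447615 - 1368066)/(1/445784 + 186) = -3815681/(1/445784 + 186) = -3815681/82915825/445784 = -3815681*445784/82915825 = -1700969538904/82915825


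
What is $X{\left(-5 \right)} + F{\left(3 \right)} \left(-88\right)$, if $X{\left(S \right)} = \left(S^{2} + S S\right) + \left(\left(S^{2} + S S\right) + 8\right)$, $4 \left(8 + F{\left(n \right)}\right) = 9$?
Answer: $614$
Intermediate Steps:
$F{\left(n \right)} = - \frac{23}{4}$ ($F{\left(n \right)} = -8 + \frac{1}{4} \cdot 9 = -8 + \frac{9}{4} = - \frac{23}{4}$)
$X{\left(S \right)} = 8 + 4 S^{2}$ ($X{\left(S \right)} = \left(S^{2} + S^{2}\right) + \left(\left(S^{2} + S^{2}\right) + 8\right) = 2 S^{2} + \left(2 S^{2} + 8\right) = 2 S^{2} + \left(8 + 2 S^{2}\right) = 8 + 4 S^{2}$)
$X{\left(-5 \right)} + F{\left(3 \right)} \left(-88\right) = \left(8 + 4 \left(-5\right)^{2}\right) - -506 = \left(8 + 4 \cdot 25\right) + 506 = \left(8 + 100\right) + 506 = 108 + 506 = 614$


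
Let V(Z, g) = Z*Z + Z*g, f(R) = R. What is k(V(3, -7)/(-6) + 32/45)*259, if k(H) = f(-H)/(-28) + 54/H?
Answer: 28459327/5490 ≈ 5183.9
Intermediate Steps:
V(Z, g) = Z² + Z*g
k(H) = 54/H + H/28 (k(H) = -H/(-28) + 54/H = -H*(-1/28) + 54/H = H/28 + 54/H = 54/H + H/28)
k(V(3, -7)/(-6) + 32/45)*259 = (54/((3*(3 - 7))/(-6) + 32/45) + ((3*(3 - 7))/(-6) + 32/45)/28)*259 = (54/((3*(-4))*(-⅙) + 32*(1/45)) + ((3*(-4))*(-⅙) + 32*(1/45))/28)*259 = (54/(-12*(-⅙) + 32/45) + (-12*(-⅙) + 32/45)/28)*259 = (54/(2 + 32/45) + (2 + 32/45)/28)*259 = (54/(122/45) + (1/28)*(122/45))*259 = (54*(45/122) + 61/630)*259 = (1215/61 + 61/630)*259 = (769171/38430)*259 = 28459327/5490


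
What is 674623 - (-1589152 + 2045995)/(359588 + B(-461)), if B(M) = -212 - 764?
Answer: 241927446433/358612 ≈ 6.7462e+5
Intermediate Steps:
B(M) = -976
674623 - (-1589152 + 2045995)/(359588 + B(-461)) = 674623 - (-1589152 + 2045995)/(359588 - 976) = 674623 - 456843/358612 = 241927446433/358612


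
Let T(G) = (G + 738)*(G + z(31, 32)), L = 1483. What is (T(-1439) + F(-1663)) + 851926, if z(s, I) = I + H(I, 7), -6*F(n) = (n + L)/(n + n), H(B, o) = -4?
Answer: 3061644516/1663 ≈ 1.8410e+6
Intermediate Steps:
F(n) = -(1483 + n)/(12*n) (F(n) = -(n + 1483)/(6*(n + n)) = -(1483 + n)/(6*(2*n)) = -(1483 + n)*1/(2*n)/6 = -(1483 + n)/(12*n))
z(s, I) = -4 + I (z(s, I) = I - 4 = -4 + I)
T(G) = (28 + G)*(738 + G) (T(G) = (G + 738)*(G + (-4 + 32)) = (738 + G)*(G + 28) = (738 + G)*(28 + G) = (28 + G)*(738 + G))
(T(-1439) + F(-1663)) + 851926 = ((20664 + (-1439)² + 766*(-1439)) + (1/12)*(-1483 - 1*(-1663))/(-1663)) + 851926 = ((20664 + 2070721 - 1102274) + (1/12)*(-1/1663)*(-1483 + 1663)) + 851926 = (989111 + (1/12)*(-1/1663)*180) + 851926 = (989111 - 15/1663) + 851926 = 1644891578/1663 + 851926 = 3061644516/1663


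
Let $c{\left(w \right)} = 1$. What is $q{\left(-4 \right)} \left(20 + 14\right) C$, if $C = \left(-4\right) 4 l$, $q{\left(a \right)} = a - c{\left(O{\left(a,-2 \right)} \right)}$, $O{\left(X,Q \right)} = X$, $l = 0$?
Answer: $0$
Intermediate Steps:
$q{\left(a \right)} = -1 + a$ ($q{\left(a \right)} = a - 1 = -1 + a$)
$C = 0$ ($C = \left(-4\right) 4 \cdot 0 = \left(-16\right) 0 = 0$)
$q{\left(-4 \right)} \left(20 + 14\right) C = \left(-1 - 4\right) \left(20 + 14\right) 0 = \left(-5\right) 34 \cdot 0 = \left(-170\right) 0 = 0$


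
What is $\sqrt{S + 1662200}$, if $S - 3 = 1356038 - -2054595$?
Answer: $2 \sqrt{1268209} \approx 2252.3$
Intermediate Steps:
$S = 3410636$ ($S = 3 + \left(1356038 - -2054595\right) = 3 + \left(1356038 + 2054595\right) = 3 + 3410633 = 3410636$)
$\sqrt{S + 1662200} = \sqrt{3410636 + 1662200} = \sqrt{5072836} = 2 \sqrt{1268209}$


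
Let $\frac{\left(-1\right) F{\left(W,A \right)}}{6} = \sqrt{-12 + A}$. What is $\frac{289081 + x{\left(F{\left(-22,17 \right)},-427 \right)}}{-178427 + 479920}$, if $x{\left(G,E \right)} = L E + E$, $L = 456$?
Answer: $\frac{93942}{301493} \approx 0.31159$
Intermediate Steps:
$F{\left(W,A \right)} = - 6 \sqrt{-12 + A}$
$x{\left(G,E \right)} = 457 E$ ($x{\left(G,E \right)} = 456 E + E = 457 E$)
$\frac{289081 + x{\left(F{\left(-22,17 \right)},-427 \right)}}{-178427 + 479920} = \frac{289081 + 457 \left(-427\right)}{-178427 + 479920} = \frac{289081 - 195139}{301493} = 93942 \cdot \frac{1}{301493} = \frac{93942}{301493}$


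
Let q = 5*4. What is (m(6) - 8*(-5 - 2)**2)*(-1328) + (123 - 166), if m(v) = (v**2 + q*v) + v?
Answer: 305397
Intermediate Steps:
q = 20
m(v) = v**2 + 21*v (m(v) = (v**2 + 20*v) + v = v**2 + 21*v)
(m(6) - 8*(-5 - 2)**2)*(-1328) + (123 - 166) = (6*(21 + 6) - 8*(-5 - 2)**2)*(-1328) + (123 - 166) = (6*27 - 8*(-7)**2)*(-1328) - 43 = (162 - 8*49)*(-1328) - 43 = (162 - 392)*(-1328) - 43 = -230*(-1328) - 43 = 305440 - 43 = 305397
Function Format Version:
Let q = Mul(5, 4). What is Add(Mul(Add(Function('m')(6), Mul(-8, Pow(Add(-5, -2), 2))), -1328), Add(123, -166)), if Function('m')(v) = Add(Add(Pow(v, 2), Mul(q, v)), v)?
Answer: 305397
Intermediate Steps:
q = 20
Function('m')(v) = Add(Pow(v, 2), Mul(21, v)) (Function('m')(v) = Add(Add(Pow(v, 2), Mul(20, v)), v) = Add(Pow(v, 2), Mul(21, v)))
Add(Mul(Add(Function('m')(6), Mul(-8, Pow(Add(-5, -2), 2))), -1328), Add(123, -166)) = Add(Mul(Add(Mul(6, Add(21, 6)), Mul(-8, Pow(Add(-5, -2), 2))), -1328), Add(123, -166)) = Add(Mul(Add(Mul(6, 27), Mul(-8, Pow(-7, 2))), -1328), -43) = Add(Mul(Add(162, Mul(-8, 49)), -1328), -43) = Add(Mul(Add(162, -392), -1328), -43) = Add(Mul(-230, -1328), -43) = Add(305440, -43) = 305397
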